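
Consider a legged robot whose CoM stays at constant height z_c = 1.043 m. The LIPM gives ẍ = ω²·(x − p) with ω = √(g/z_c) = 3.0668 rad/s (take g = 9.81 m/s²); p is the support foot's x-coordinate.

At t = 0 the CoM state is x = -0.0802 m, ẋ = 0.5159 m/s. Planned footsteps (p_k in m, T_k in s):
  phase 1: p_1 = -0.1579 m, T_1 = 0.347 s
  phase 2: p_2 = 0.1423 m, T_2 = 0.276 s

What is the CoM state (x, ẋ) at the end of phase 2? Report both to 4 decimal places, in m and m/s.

x = 0.5522, ẋ = 1.6930

phase 1: p=-0.1579, T=0.347, ωT=1.064180, cosh=1.621735, sinh=1.276725; start (x,ẋ)=(-0.080200, 0.515900) → end (x,ẋ)=(0.182881, 1.140884)
phase 2: p=0.1423, T=0.276, ωT=0.846437, cosh=1.380133, sinh=0.951192; start (x,ẋ)=(0.182881, 1.140884) → end (x,ẋ)=(0.552161, 1.692951)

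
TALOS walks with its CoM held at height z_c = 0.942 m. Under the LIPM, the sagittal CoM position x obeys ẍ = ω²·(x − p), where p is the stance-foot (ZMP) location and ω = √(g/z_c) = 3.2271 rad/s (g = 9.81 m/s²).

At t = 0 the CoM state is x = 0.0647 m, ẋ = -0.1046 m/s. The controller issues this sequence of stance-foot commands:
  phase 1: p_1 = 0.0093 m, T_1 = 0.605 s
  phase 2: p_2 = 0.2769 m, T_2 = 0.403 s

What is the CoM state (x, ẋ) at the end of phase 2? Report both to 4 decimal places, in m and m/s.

phase 1: p=0.0093, T=0.605, ωT=1.952395, cosh=3.593739, sinh=3.451806; start (x,ẋ)=(0.064700, -0.104600) → end (x,ẋ)=(0.096510, 0.241213)
phase 2: p=0.2769, T=0.403, ωT=1.300521, cosh=1.971800, sinh=1.699410; start (x,ẋ)=(0.096510, 0.241213) → end (x,ẋ)=(0.048231, -0.513666)

x = 0.0482, ẋ = -0.5137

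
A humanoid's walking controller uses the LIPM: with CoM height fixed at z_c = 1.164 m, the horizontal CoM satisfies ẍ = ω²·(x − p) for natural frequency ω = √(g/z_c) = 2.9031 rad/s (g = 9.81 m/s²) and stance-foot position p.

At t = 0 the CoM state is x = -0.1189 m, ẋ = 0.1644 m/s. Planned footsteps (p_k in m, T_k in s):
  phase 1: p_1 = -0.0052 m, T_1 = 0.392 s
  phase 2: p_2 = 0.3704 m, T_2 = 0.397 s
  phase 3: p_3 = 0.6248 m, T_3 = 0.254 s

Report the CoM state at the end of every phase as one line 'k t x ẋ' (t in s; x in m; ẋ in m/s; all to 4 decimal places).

phase 1: p=-0.0052, T=0.392, ωT=1.138015, cosh=1.720511, sinh=1.400057; start (x,ẋ)=(-0.118900, 0.164400) → end (x,ẋ)=(-0.121538, -0.179282)
phase 2: p=0.3704, T=0.397, ωT=1.152531, cosh=1.741016, sinh=1.425180; start (x,ẋ)=(-0.121538, -0.179282) → end (x,ẋ)=(-0.574085, -2.347497)
phase 3: p=0.6248, T=0.254, ωT=0.737387, cosh=1.284414, sinh=0.806052; start (x,ẋ)=(-0.574085, -2.347497) → end (x,ẋ)=(-1.566853, -5.820610)

1 0.3920 -0.1215 -0.1793
2 0.7890 -0.5741 -2.3475
3 1.0430 -1.5669 -5.8206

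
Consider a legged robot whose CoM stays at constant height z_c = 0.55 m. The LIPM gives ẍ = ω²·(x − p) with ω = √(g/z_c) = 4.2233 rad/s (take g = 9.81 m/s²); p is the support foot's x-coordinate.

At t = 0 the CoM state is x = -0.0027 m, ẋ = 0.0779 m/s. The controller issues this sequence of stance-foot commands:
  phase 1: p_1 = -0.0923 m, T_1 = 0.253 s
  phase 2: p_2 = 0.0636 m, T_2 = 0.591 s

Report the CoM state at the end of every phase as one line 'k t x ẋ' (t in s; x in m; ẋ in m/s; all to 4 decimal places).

phase 1: p=-0.0923, T=0.253, ωT=1.068495, cosh=1.627260, sinh=1.283735; start (x,ẋ)=(-0.002700, 0.077900) → end (x,ẋ)=(0.077181, 0.612539)
phase 2: p=0.0636, T=0.591, ωT=2.495970, cosh=6.107959, sinh=6.025542; start (x,ẋ)=(0.077181, 0.612539) → end (x,ẋ)=(1.020487, 4.086975)

1 0.2530 0.0772 0.6125
2 0.8440 1.0205 4.0870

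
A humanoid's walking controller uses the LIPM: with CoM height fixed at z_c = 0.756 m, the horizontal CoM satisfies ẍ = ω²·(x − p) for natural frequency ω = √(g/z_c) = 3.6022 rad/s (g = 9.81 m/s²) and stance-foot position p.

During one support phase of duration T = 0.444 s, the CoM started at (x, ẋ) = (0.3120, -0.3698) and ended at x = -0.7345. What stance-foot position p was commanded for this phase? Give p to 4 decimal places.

ωT = 3.6022·0.444 = 1.599377; cosh(ωT) = 2.575985, sinh(ωT) = 2.373962
x(T) = p + (x₀−p)·cosh(ωT) + (ẋ₀/ω)·sinh(ωT) ⇒ p·(1 − cosh) = x(T) − x₀·cosh − (ẋ₀/ω)·sinh
numerator   = -0.7345 − (0.3120)·2.575985 − (-0.3698/3.6022)·2.373962 = -1.294497
denominator = 1 − 2.575985 = -1.575985
p = -1.294497 / -1.575985 = 0.8214

p = 0.8214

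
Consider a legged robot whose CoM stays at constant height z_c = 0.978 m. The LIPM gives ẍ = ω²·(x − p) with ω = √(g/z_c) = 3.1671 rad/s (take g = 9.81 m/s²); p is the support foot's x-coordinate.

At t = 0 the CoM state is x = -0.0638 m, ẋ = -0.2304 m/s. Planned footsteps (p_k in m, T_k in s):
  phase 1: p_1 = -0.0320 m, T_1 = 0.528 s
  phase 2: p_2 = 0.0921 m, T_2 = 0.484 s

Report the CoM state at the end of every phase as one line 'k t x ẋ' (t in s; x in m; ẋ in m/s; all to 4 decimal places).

phase 1: p=-0.0320, T=0.528, ωT=1.672229, cosh=2.755924, sinh=2.568096; start (x,ẋ)=(-0.063800, -0.230400) → end (x,ẋ)=(-0.306462, -0.893608)
phase 2: p=0.0921, T=0.484, ωT=1.532876, cosh=2.423697, sinh=2.207783; start (x,ẋ)=(-0.306462, -0.893608) → end (x,ẋ)=(-1.496827, -4.952688)

1 0.5280 -0.3065 -0.8936
2 1.0120 -1.4968 -4.9527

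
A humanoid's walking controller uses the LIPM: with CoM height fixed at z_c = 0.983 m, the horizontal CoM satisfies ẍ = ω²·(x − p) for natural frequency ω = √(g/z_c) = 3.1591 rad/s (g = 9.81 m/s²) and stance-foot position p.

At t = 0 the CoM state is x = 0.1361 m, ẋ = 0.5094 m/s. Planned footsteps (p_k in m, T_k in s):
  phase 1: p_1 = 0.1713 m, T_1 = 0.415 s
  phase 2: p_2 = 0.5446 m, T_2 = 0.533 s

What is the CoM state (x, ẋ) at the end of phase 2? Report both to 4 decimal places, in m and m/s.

x = 0.7591, ẋ = 0.9276

phase 1: p=0.1713, T=0.415, ωT=1.311026, cosh=1.989762, sinh=1.720218; start (x,ẋ)=(0.136100, 0.509400) → end (x,ẋ)=(0.378643, 0.822296)
phase 2: p=0.5446, T=0.533, ωT=1.683800, cosh=2.785826, sinh=2.600159; start (x,ẋ)=(0.378643, 0.822296) → end (x,ẋ)=(0.759079, 0.927575)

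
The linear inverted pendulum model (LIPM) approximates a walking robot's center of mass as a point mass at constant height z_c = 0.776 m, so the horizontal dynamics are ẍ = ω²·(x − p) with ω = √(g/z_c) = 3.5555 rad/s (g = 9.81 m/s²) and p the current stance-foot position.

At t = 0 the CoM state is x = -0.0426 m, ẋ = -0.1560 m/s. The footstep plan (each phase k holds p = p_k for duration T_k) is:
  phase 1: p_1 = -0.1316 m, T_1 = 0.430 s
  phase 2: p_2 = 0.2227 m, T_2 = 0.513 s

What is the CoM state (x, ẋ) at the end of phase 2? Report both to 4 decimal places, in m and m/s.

phase 1: p=-0.1316, T=0.430, ωT=1.528865, cosh=2.414860, sinh=2.198078; start (x,ẋ)=(-0.042600, -0.156000) → end (x,ẋ)=(-0.013120, 0.318841)
phase 2: p=0.2227, T=0.513, ωT=1.823972, cosh=3.178901, sinh=3.017518; start (x,ẋ)=(-0.013120, 0.318841) → end (x,ẋ)=(-0.256350, -1.516495)

x = -0.2564, ẋ = -1.5165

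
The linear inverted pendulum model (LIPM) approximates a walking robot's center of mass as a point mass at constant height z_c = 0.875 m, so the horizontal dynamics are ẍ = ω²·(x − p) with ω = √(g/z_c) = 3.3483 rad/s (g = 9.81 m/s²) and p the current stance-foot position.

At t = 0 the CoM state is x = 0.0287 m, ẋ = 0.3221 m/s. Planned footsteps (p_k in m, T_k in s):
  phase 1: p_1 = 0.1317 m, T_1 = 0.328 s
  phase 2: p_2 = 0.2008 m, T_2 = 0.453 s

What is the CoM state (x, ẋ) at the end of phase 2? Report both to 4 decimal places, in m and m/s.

phase 1: p=0.1317, T=0.328, ωT=1.098242, cosh=1.666174, sinh=1.332717; start (x,ẋ)=(0.028700, 0.322100) → end (x,ẋ)=(0.088289, 0.077054)
phase 2: p=0.2008, T=0.453, ωT=1.516780, cosh=2.388472, sinh=2.169054; start (x,ẋ)=(0.088289, 0.077054) → end (x,ẋ)=(-0.018013, -0.633087)

x = -0.0180, ẋ = -0.6331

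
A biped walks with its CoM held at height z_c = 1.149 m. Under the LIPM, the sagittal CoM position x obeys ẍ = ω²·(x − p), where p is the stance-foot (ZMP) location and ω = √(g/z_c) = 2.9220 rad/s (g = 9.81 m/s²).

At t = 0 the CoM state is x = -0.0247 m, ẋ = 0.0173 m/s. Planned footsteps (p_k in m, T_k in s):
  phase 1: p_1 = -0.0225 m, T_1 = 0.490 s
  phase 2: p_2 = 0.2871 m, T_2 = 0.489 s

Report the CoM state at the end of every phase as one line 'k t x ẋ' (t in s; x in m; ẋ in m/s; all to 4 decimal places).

1 0.4900 -0.0157 0.0256
2 0.9790 -0.3638 -1.6839

phase 1: p=-0.0225, T=0.490, ωT=1.431780, cosh=2.212514, sinh=1.973630; start (x,ẋ)=(-0.024700, 0.017300) → end (x,ẋ)=(-0.015682, 0.025589)
phase 2: p=0.2871, T=0.489, ωT=1.428858, cosh=2.206756, sinh=1.967174; start (x,ẋ)=(-0.015682, 0.025589) → end (x,ẋ)=(-0.363840, -1.683949)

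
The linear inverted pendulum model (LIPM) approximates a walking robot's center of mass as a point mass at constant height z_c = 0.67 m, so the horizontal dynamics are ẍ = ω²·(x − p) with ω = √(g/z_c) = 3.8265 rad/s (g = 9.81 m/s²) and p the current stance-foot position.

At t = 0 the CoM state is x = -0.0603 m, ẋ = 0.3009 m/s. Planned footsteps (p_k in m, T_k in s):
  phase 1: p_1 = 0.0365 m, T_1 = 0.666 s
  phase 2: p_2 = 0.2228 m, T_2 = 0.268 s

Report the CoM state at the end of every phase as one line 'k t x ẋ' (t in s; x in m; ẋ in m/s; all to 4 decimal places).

1 0.6660 -0.0865 -0.4181
2 0.9340 -0.3967 -2.0959

phase 1: p=0.0365, T=0.666, ωT=2.548449, cosh=6.432729, sinh=6.354526; start (x,ẋ)=(-0.060300, 0.300900) → end (x,ẋ)=(-0.086495, -0.418141)
phase 2: p=0.2228, T=0.268, ωT=1.025502, cosh=1.573556, sinh=1.214939; start (x,ẋ)=(-0.086495, -0.418141) → end (x,ẋ)=(-0.396655, -2.095869)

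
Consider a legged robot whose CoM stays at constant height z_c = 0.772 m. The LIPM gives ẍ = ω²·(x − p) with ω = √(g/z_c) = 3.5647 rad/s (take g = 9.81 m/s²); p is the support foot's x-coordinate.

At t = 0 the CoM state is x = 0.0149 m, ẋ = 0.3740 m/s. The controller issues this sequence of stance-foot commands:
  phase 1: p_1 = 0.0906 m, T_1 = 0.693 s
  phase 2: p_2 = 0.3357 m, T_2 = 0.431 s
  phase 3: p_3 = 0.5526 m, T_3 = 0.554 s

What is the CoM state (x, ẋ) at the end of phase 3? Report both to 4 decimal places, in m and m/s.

x = 1.4341, ẋ = 3.2772

phase 1: p=0.0906, T=0.693, ωT=2.470337, cosh=5.955495, sinh=5.870938; start (x,ẋ)=(0.014900, 0.374000) → end (x,ẋ)=(0.255734, 0.643095)
phase 2: p=0.3357, T=0.431, ωT=1.536386, cosh=2.431459, sinh=2.216302; start (x,ẋ)=(0.255734, 0.643095) → end (x,ẋ)=(0.541102, 0.931894)
phase 3: p=0.5526, T=0.554, ωT=1.974844, cosh=3.672139, sinh=3.533356; start (x,ẋ)=(0.541102, 0.931894) → end (x,ẋ)=(1.434077, 3.277220)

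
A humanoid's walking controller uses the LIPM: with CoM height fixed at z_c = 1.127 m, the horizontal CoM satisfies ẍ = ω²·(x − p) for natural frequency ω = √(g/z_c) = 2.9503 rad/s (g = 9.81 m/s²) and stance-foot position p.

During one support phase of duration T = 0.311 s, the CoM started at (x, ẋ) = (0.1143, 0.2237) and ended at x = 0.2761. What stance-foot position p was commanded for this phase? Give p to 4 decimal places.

p = -0.0675

ωT = 2.9503·0.311 = 0.917543; cosh(ωT) = 1.451316, sinh(ωT) = 1.051817
x(T) = p + (x₀−p)·cosh(ωT) + (ẋ₀/ω)·sinh(ωT) ⇒ p·(1 − cosh) = x(T) − x₀·cosh − (ẋ₀/ω)·sinh
numerator   = 0.2761 − (0.1143)·1.451316 − (0.2237/2.9503)·1.051817 = 0.030463
denominator = 1 − 1.451316 = -0.451316
p = 0.030463 / -0.451316 = -0.0675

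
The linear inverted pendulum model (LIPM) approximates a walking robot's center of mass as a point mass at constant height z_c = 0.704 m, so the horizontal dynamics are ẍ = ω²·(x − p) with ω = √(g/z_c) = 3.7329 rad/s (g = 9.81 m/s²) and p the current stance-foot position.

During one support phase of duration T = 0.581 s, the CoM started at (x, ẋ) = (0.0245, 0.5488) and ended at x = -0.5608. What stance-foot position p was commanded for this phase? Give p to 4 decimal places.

ωT = 3.7329·0.581 = 2.168815; cosh(ωT) = 4.431112, sinh(ωT) = 4.316799
x(T) = p + (x₀−p)·cosh(ωT) + (ẋ₀/ω)·sinh(ωT) ⇒ p·(1 − cosh) = x(T) − x₀·cosh − (ẋ₀/ω)·sinh
numerator   = -0.5608 − (0.0245)·4.431112 − (0.5488/3.7329)·4.316799 = -1.304005
denominator = 1 − 4.431112 = -3.431112
p = -1.304005 / -3.431112 = 0.3801

p = 0.3801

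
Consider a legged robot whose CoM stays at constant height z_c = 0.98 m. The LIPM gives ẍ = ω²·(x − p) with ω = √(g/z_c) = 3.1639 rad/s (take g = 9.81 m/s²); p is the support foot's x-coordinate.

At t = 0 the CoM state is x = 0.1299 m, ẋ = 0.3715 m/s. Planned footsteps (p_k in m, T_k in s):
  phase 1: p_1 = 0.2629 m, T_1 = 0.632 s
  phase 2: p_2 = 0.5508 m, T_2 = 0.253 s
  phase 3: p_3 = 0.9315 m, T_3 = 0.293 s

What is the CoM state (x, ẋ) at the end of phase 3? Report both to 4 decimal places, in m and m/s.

x = -0.7871, ẋ = -4.7800

phase 1: p=0.2629, T=0.632, ωT=1.999585, cosh=3.760690, sinh=3.625299; start (x,ẋ)=(0.129900, 0.371500) → end (x,ẋ)=(0.188405, -0.128425)
phase 2: p=0.5508, T=0.253, ωT=0.800467, cosh=1.337850, sinh=0.888730; start (x,ẋ)=(0.188405, -0.128425) → end (x,ẋ)=(0.029896, -1.190815)
phase 3: p=0.9315, T=0.293, ωT=0.927023, cosh=1.461352, sinh=1.065622; start (x,ẋ)=(0.029896, -1.190815) → end (x,ẋ)=(-0.787136, -4.779978)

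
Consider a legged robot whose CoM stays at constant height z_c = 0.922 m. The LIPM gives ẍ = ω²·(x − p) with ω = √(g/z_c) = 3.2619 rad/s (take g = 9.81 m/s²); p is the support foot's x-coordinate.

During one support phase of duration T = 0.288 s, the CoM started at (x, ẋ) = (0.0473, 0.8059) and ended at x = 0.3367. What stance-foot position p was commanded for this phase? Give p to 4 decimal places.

ωT = 3.2619·0.288 = 0.939427; cosh(ωT) = 1.474684, sinh(ωT) = 1.083832
x(T) = p + (x₀−p)·cosh(ωT) + (ẋ₀/ω)·sinh(ωT) ⇒ p·(1 − cosh) = x(T) − x₀·cosh − (ẋ₀/ω)·sinh
numerator   = 0.3367 − (0.0473)·1.474684 − (0.8059/3.2619)·1.083832 = -0.000829
denominator = 1 − 1.474684 = -0.474684
p = -0.000829 / -0.474684 = 0.0017

p = 0.0017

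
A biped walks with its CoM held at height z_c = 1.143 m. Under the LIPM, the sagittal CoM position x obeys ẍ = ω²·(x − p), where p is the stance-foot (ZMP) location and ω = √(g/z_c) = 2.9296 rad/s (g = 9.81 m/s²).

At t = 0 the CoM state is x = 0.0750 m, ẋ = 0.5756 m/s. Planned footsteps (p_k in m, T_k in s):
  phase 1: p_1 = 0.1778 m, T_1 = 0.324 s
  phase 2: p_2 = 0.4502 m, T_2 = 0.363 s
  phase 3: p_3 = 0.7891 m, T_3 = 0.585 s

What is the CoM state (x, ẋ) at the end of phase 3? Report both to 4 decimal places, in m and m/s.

phase 1: p=0.1778, T=0.324, ωT=0.949190, cosh=1.485336, sinh=1.098281; start (x,ẋ)=(0.075000, 0.575600) → end (x,ẋ)=(0.240895, 0.524198)
phase 2: p=0.4502, T=0.363, ωT=1.063445, cosh=1.620798, sinh=1.275533; start (x,ẋ)=(0.240895, 0.524198) → end (x,ẋ)=(0.339192, 0.067486)
phase 3: p=0.7891, T=0.585, ωT=1.713816, cosh=2.865139, sinh=2.684962; start (x,ẋ)=(0.339192, 0.067486) → end (x,ẋ)=(-0.438098, -3.345558)

x = -0.4381, ẋ = -3.3456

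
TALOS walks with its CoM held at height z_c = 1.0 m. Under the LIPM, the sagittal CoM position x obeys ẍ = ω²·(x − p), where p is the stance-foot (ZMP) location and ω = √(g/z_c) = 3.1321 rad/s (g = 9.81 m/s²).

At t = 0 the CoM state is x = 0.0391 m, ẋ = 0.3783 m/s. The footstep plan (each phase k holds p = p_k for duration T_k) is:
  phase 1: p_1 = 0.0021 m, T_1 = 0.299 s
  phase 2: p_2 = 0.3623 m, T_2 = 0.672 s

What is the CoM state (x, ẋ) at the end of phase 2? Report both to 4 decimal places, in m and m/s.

phase 1: p=0.0021, T=0.299, ωT=0.936498, cosh=1.471515, sinh=1.079517; start (x,ẋ)=(0.039100, 0.378300) → end (x,ẋ)=(0.186932, 0.681777)
phase 2: p=0.3623, T=0.672, ωT=2.104771, cosh=4.163549, sinh=4.041676; start (x,ẋ)=(0.186932, 0.681777) → end (x,ẋ)=(0.511914, 0.618637)

x = 0.5119, ẋ = 0.6186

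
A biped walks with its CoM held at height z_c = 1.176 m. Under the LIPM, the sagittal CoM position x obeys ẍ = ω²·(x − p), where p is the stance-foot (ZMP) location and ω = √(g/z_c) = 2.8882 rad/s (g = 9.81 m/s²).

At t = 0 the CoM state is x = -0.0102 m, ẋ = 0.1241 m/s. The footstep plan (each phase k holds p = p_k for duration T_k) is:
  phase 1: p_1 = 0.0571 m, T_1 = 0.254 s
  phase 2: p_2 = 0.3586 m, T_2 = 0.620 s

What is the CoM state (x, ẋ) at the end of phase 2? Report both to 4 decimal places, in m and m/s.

phase 1: p=0.0571, T=0.254, ωT=0.733603, cosh=1.281373, sinh=0.801197; start (x,ẋ)=(-0.010200, 0.124100) → end (x,ẋ)=(0.005289, 0.003285)
phase 2: p=0.3586, T=0.620, ωT=1.790684, cosh=3.080198, sinh=2.913352; start (x,ẋ)=(0.005289, 0.003285) → end (x,ẋ)=(-0.726353, -2.962759)

x = -0.7264, ẋ = -2.9628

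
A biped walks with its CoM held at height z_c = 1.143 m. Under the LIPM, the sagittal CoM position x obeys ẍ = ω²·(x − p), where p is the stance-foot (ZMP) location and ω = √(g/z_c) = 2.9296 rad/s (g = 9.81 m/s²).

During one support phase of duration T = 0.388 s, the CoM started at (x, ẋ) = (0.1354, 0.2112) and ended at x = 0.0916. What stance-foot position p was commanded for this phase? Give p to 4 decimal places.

ωT = 2.9296·0.388 = 1.136685; cosh(ωT) = 1.718650, sinh(ωT) = 1.397769
x(T) = p + (x₀−p)·cosh(ωT) + (ẋ₀/ω)·sinh(ωT) ⇒ p·(1 − cosh) = x(T) − x₀·cosh − (ẋ₀/ω)·sinh
numerator   = 0.0916 − (0.1354)·1.718650 − (0.2112/2.9296)·1.397769 = -0.241873
denominator = 1 − 1.718650 = -0.718650
p = -0.241873 / -0.718650 = 0.3366

p = 0.3366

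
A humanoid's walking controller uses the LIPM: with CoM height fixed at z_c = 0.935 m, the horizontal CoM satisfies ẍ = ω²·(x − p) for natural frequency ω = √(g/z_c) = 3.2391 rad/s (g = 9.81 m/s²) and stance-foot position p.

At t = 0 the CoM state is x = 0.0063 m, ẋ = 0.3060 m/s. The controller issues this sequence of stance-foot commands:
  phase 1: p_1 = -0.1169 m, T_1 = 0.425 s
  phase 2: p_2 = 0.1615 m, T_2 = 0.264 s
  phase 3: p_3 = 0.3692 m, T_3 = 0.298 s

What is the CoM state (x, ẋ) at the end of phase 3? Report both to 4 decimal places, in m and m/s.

phase 1: p=-0.1169, T=0.425, ωT=1.376618, cosh=2.106955, sinh=1.854524; start (x,ẋ)=(0.006300, 0.306000) → end (x,ẋ)=(0.317875, 1.384789)
phase 2: p=0.1615, T=0.264, ωT=0.855122, cosh=1.388447, sinh=0.963216; start (x,ẋ)=(0.317875, 1.384789) → end (x,ẋ)=(0.790415, 2.410589)
phase 3: p=0.3692, T=0.298, ωT=0.965252, cosh=1.503168, sinh=1.122281; start (x,ẋ)=(0.790415, 2.410589) → end (x,ẋ)=(1.837576, 5.154712)

x = 1.8376, ẋ = 5.1547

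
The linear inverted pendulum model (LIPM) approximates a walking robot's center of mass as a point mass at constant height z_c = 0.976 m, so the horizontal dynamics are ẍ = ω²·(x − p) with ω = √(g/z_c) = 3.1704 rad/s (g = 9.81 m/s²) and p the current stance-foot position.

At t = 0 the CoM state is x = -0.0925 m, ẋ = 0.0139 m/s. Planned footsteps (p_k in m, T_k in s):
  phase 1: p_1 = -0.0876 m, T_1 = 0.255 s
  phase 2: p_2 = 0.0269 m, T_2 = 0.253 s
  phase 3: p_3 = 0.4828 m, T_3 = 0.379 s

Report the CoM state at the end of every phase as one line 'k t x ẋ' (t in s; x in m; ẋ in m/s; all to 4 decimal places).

phase 1: p=-0.0876, T=0.255, ωT=0.808452, cosh=1.344989, sinh=0.899442; start (x,ẋ)=(-0.092500, 0.013900) → end (x,ẋ)=(-0.090247, 0.004723)
phase 2: p=0.0269, T=0.253, ωT=0.802111, cosh=1.339313, sinh=0.890932; start (x,ẋ)=(-0.090247, 0.004723) → end (x,ẋ)=(-0.128669, -0.324570)
phase 3: p=0.4828, T=0.379, ωT=1.201582, cosh=1.813045, sinh=1.512327; start (x,ẋ)=(-0.128669, -0.324570) → end (x,ẋ)=(-0.780646, -3.520260)

1 0.2550 -0.0902 0.0047
2 0.5080 -0.1287 -0.3246
3 0.8870 -0.7806 -3.5203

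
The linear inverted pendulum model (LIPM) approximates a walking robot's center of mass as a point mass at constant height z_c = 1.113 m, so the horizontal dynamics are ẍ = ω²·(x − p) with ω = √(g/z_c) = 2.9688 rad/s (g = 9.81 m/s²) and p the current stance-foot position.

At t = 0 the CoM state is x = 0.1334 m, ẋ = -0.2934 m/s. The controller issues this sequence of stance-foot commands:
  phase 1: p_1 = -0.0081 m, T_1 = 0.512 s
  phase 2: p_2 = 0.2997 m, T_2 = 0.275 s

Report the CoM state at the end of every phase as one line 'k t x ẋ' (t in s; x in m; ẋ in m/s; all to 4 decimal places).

phase 1: p=-0.0081, T=0.512, ωT=1.520026, cosh=2.395524, sinh=2.176818; start (x,ẋ)=(0.133400, -0.293400) → end (x,ẋ)=(0.115737, 0.211602)
phase 2: p=0.2997, T=0.275, ωT=0.816420, cosh=1.352199, sinh=0.910187; start (x,ẋ)=(0.115737, 0.211602) → end (x,ẋ)=(0.115819, -0.210971)

1 0.5120 0.1157 0.2116
2 0.7870 0.1158 -0.2110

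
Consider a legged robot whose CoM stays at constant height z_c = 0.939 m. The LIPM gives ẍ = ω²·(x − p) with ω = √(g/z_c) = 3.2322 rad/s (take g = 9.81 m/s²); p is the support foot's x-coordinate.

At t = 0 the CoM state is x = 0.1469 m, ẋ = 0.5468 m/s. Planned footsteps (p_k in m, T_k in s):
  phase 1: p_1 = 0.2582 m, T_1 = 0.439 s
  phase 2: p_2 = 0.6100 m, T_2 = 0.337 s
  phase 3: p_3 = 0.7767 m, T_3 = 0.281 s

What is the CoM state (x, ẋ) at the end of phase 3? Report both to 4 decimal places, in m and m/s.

x = 0.0928, ẋ = -1.8091

phase 1: p=0.2582, T=0.439, ωT=1.418936, cosh=2.187346, sinh=1.945374; start (x,ẋ)=(0.146900, 0.546800) → end (x,ẋ)=(0.343853, 0.496204)
phase 2: p=0.6100, T=0.337, ωT=1.089251, cosh=1.654258, sinh=1.317790; start (x,ẋ)=(0.343853, 0.496204) → end (x,ẋ)=(0.372029, -0.312768)
phase 3: p=0.7767, T=0.281, ωT=0.908248, cosh=1.441602, sinh=1.038372; start (x,ẋ)=(0.372029, -0.312768) → end (x,ẋ)=(0.092847, -1.809053)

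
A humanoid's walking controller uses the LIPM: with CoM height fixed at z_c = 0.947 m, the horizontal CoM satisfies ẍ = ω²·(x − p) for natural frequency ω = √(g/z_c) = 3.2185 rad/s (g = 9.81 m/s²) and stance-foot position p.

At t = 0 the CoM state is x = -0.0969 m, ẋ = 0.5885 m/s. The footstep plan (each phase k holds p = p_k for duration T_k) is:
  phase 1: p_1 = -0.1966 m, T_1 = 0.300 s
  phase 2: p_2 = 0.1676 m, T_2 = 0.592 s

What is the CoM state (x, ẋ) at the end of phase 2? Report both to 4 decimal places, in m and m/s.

x = 1.4080, ẋ = 4.1819

phase 1: p=-0.1966, T=0.300, ωT=0.965550, cosh=1.503503, sinh=1.122729; start (x,ẋ)=(-0.096900, 0.588500) → end (x,ẋ)=(0.158589, 1.245078)
phase 2: p=0.1676, T=0.592, ωT=1.905352, cosh=3.435272, sinh=3.286502; start (x,ẋ)=(0.158589, 1.245078) → end (x,ẋ)=(1.408030, 4.181868)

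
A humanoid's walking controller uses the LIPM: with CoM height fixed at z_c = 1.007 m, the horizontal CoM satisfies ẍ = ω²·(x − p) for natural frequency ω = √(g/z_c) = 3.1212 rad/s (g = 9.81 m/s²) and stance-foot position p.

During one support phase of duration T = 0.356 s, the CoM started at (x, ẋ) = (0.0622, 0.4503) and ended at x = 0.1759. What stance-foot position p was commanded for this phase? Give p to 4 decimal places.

p = 0.1817

ωT = 3.1212·0.356 = 1.111147; cosh(ωT) = 1.683511, sinh(ωT) = 1.354330
x(T) = p + (x₀−p)·cosh(ωT) + (ẋ₀/ω)·sinh(ωT) ⇒ p·(1 − cosh) = x(T) − x₀·cosh − (ẋ₀/ω)·sinh
numerator   = 0.1759 − (0.0622)·1.683511 − (0.4503/3.1212)·1.354330 = -0.124206
denominator = 1 − 1.683511 = -0.683511
p = -0.124206 / -0.683511 = 0.1817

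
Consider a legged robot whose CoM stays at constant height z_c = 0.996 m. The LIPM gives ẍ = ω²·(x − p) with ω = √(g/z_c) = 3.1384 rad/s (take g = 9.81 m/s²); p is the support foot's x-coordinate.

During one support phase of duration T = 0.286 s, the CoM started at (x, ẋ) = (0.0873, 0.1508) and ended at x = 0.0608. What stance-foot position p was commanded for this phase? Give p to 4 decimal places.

ωT = 3.1384·0.286 = 0.897582; cosh(ωT) = 1.430609, sinh(ωT) = 1.023055
x(T) = p + (x₀−p)·cosh(ωT) + (ẋ₀/ω)·sinh(ωT) ⇒ p·(1 − cosh) = x(T) − x₀·cosh − (ẋ₀/ω)·sinh
numerator   = 0.0608 − (0.0873)·1.430609 − (0.1508/3.1384)·1.023055 = -0.113250
denominator = 1 − 1.430609 = -0.430609
p = -0.113250 / -0.430609 = 0.2630

p = 0.2630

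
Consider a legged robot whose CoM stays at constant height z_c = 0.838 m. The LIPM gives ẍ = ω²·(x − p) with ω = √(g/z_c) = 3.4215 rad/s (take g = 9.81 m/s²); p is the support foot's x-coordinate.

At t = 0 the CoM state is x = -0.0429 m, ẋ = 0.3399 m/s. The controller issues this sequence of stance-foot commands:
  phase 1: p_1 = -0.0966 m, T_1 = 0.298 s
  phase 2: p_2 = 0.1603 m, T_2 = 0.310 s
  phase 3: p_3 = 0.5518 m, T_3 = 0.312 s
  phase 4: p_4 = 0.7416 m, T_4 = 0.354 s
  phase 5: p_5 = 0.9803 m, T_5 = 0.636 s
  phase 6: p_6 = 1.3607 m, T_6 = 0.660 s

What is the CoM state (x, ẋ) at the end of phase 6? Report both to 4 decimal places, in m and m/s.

x = 0.4010, ẋ = -3.1336

phase 1: p=-0.0966, T=0.298, ωT=1.019607, cosh=1.566421, sinh=1.205684; start (x,ẋ)=(-0.042900, 0.339900) → end (x,ẋ)=(0.107292, 0.753952)
phase 2: p=0.1603, T=0.310, ωT=1.060665, cosh=1.617258, sinh=1.271033; start (x,ẋ)=(0.107292, 0.753952) → end (x,ẋ)=(0.354654, 0.988814)
phase 3: p=0.5518, T=0.312, ωT=1.067508, cosh=1.625994, sinh=1.282130; start (x,ẋ)=(0.354654, 0.988814) → end (x,ẋ)=(0.601778, 0.742965)
phase 4: p=0.7416, T=0.354, ωT=1.211211, cosh=1.827692, sinh=1.529856; start (x,ẋ)=(0.601778, 0.742965) → end (x,ẋ)=(0.818250, 0.626026)
phase 5: p=0.9803, T=0.636, ωT=2.176074, cosh=4.462565, sinh=4.349079; start (x,ẋ)=(0.818250, 0.626026) → end (x,ẋ)=(1.052886, 0.382319)
phase 6: p=1.3607, T=0.660, ωT=2.258190, cosh=4.835149, sinh=4.730610; start (x,ẋ)=(1.052886, 0.382319) → end (x,ẋ)=(0.400971, -3.133647)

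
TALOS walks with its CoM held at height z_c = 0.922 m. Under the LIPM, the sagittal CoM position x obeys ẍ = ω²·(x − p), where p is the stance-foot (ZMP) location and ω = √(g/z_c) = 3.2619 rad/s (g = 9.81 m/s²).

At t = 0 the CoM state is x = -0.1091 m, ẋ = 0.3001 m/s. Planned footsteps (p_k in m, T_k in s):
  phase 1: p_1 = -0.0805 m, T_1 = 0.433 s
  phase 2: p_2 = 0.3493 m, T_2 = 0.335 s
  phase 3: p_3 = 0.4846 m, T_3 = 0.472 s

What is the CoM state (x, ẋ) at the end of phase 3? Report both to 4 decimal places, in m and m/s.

x = -1.0403, ẋ = -4.7718

phase 1: p=-0.0805, T=0.433, ωT=1.412403, cosh=2.174683, sinh=1.931126; start (x,ẋ)=(-0.109100, 0.300100) → end (x,ẋ)=(0.034971, 0.472467)
phase 2: p=0.3493, T=0.335, ωT=1.092736, cosh=1.658861, sinh=1.323563; start (x,ẋ)=(0.034971, 0.472467) → end (x,ẋ)=(0.019582, -0.573307)
phase 3: p=0.4846, T=0.472, ωT=1.539617, cosh=2.438633, sinh=2.224170; start (x,ẋ)=(0.019582, -0.573307) → end (x,ẋ)=(-1.040326, -4.771801)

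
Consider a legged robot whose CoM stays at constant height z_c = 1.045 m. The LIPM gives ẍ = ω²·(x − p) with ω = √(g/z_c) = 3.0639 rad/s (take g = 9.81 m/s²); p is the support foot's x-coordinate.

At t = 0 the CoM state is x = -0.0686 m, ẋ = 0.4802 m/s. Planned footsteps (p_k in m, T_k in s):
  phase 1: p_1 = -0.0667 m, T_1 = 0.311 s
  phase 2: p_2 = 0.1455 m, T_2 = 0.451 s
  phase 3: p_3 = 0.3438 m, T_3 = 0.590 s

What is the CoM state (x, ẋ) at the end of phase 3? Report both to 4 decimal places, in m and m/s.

phase 1: p=-0.0667, T=0.311, ωT=0.952873, cosh=1.489390, sinh=1.103759; start (x,ẋ)=(-0.068600, 0.480200) → end (x,ẋ)=(0.103460, 0.708780)
phase 2: p=0.1455, T=0.451, ωT=1.381819, cosh=2.116630, sinh=1.865508; start (x,ẋ)=(0.103460, 0.708780) → end (x,ẋ)=(0.488071, 1.259937)
phase 3: p=0.3438, T=0.590, ωT=1.807701, cosh=3.130223, sinh=2.966192; start (x,ẋ)=(0.488071, 1.259937) → end (x,ẋ)=(2.015157, 5.255033)

x = 2.0152, ẋ = 5.2550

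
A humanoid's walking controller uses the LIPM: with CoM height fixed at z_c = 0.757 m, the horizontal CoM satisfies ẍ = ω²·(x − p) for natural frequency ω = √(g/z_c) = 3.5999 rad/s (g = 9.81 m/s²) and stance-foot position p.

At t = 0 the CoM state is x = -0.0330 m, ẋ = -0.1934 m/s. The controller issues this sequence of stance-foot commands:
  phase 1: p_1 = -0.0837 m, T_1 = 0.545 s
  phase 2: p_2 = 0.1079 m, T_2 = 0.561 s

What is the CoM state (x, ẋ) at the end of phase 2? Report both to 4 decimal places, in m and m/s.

phase 1: p=-0.0837, T=0.545, ωT=1.961946, cosh=3.626868, sinh=3.486284; start (x,ẋ)=(-0.033000, -0.193400) → end (x,ẋ)=(-0.087114, -0.065138)
phase 2: p=0.1079, T=0.561, ωT=2.019544, cosh=3.833802, sinh=3.701086; start (x,ẋ)=(-0.087114, -0.065138) → end (x,ẋ)=(-0.706713, -2.847999)

x = -0.7067, ẋ = -2.8480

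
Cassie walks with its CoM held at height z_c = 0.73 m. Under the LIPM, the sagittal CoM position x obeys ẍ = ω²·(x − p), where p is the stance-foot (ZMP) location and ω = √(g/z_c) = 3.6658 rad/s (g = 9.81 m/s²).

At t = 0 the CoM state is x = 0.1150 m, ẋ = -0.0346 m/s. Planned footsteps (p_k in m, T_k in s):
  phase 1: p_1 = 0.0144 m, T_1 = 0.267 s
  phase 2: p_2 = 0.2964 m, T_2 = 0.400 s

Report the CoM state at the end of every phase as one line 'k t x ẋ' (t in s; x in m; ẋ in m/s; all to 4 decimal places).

1 0.2670 0.1564 0.3689
2 0.6670 0.1833 -0.2112

phase 1: p=0.0144, T=0.267, ωT=0.978769, cosh=1.518475, sinh=1.142702; start (x,ẋ)=(0.115000, -0.034600) → end (x,ẋ)=(0.156373, 0.368866)
phase 2: p=0.2964, T=0.400, ωT=1.466320, cosh=2.282016, sinh=2.051243; start (x,ẋ)=(0.156373, 0.368866) → end (x,ẋ)=(0.183260, -0.211167)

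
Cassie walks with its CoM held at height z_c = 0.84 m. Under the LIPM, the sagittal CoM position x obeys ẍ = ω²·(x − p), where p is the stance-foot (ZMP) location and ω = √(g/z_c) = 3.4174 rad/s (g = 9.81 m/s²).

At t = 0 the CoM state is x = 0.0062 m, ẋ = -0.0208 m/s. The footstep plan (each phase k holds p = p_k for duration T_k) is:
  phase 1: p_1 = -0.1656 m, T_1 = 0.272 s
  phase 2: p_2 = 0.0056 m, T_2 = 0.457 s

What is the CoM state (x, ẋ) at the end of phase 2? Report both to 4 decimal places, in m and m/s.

x = 0.5876, ẋ = 2.0613

phase 1: p=-0.1656, T=0.272, ωT=0.929533, cosh=1.464032, sinh=1.069294; start (x,ẋ)=(0.006200, -0.020800) → end (x,ẋ)=(0.079412, 0.597340)
phase 2: p=0.0056, T=0.457, ωT=1.561752, cosh=2.488467, sinh=2.278698; start (x,ẋ)=(0.079412, 0.597340) → end (x,ẋ)=(0.587582, 2.061255)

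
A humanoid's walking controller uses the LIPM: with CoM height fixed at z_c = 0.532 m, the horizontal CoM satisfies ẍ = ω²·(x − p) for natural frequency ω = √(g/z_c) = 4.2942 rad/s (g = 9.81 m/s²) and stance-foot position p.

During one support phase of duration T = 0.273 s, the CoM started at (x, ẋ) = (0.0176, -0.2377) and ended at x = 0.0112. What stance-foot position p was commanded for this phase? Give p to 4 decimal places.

ωT = 4.2942·0.273 = 1.172317; cosh(ωT) = 1.769557, sinh(ωT) = 1.459908
x(T) = p + (x₀−p)·cosh(ωT) + (ẋ₀/ω)·sinh(ωT) ⇒ p·(1 − cosh) = x(T) − x₀·cosh − (ẋ₀/ω)·sinh
numerator   = 0.0112 − (0.0176)·1.769557 − (-0.2377/4.2942)·1.459908 = 0.060867
denominator = 1 − 1.769557 = -0.769557
p = 0.060867 / -0.769557 = -0.0791

p = -0.0791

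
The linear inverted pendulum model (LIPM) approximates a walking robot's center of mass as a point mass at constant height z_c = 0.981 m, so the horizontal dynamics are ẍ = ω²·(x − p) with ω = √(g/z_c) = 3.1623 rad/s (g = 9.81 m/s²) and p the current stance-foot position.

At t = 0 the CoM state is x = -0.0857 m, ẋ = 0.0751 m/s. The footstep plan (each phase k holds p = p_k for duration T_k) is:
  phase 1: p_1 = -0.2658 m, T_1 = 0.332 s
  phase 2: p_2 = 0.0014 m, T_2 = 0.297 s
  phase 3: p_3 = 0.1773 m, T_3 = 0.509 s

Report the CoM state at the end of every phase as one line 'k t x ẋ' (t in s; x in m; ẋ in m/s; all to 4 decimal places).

1 0.3320 0.0528 0.8344
2 0.6290 0.3631 1.4064
3 1.1380 1.7280 5.0675

phase 1: p=-0.2658, T=0.332, ωT=1.049884, cosh=1.603648, sinh=1.253670; start (x,ẋ)=(-0.085700, 0.075100) → end (x,ẋ)=(0.052790, 0.834437)
phase 2: p=0.0014, T=0.297, ωT=0.939203, cosh=1.474441, sinh=1.083501; start (x,ẋ)=(0.052790, 0.834437) → end (x,ẋ)=(0.363075, 1.406408)
phase 3: p=0.1773, T=0.509, ωT=1.609611, cosh=2.600415, sinh=2.400449; start (x,ẋ)=(0.363075, 1.406408) → end (x,ẋ)=(1.727974, 5.067453)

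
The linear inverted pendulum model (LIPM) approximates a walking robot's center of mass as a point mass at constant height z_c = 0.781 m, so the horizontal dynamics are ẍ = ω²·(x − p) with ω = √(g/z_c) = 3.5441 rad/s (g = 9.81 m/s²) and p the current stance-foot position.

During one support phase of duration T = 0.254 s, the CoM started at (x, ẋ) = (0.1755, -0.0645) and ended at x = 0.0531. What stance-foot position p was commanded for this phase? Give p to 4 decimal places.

p = 0.4149

ωT = 3.5441·0.254 = 0.900201; cosh(ωT) = 1.433293, sinh(ωT) = 1.026805
x(T) = p + (x₀−p)·cosh(ωT) + (ẋ₀/ω)·sinh(ωT) ⇒ p·(1 − cosh) = x(T) − x₀·cosh − (ẋ₀/ω)·sinh
numerator   = 0.0531 − (0.1755)·1.433293 − (-0.0645/3.5441)·1.026805 = -0.179756
denominator = 1 − 1.433293 = -0.433293
p = -0.179756 / -0.433293 = 0.4149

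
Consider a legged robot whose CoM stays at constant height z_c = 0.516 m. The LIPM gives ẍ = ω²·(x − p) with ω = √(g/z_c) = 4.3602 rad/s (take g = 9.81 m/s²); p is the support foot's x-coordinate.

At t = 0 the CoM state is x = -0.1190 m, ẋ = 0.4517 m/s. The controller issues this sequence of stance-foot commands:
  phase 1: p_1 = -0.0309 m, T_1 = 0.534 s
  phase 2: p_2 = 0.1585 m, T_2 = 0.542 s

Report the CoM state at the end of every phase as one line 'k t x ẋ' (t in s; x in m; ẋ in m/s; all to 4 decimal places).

phase 1: p=-0.0309, T=0.534, ωT=2.328347, cosh=5.179210, sinh=5.081754; start (x,ẋ)=(-0.119000, 0.451700) → end (x,ẋ)=(0.039262, 0.387377)
phase 2: p=0.1585, T=0.542, ωT=2.363228, cosh=5.359657, sinh=5.265541; start (x,ẋ)=(0.039262, 0.387377) → end (x,ẋ)=(-0.012765, -0.661361)

1 0.5340 0.0393 0.3874
2 1.0760 -0.0128 -0.6614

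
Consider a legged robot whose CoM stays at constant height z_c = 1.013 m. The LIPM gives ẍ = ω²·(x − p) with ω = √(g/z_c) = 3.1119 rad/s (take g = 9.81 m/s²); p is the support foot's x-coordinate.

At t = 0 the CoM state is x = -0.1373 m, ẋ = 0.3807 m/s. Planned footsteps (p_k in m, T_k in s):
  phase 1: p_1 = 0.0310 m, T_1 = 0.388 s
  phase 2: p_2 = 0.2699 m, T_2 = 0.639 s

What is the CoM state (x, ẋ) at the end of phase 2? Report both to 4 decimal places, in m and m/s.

phase 1: p=0.0310, T=0.388, ωT=1.207417, cosh=1.821901, sinh=1.522933; start (x,ẋ)=(-0.137300, 0.380700) → end (x,ẋ)=(-0.089315, -0.104012)
phase 2: p=0.2699, T=0.639, ωT=1.988504, cosh=3.720749, sinh=3.583849; start (x,ẋ)=(-0.089315, -0.104012) → end (x,ẋ)=(-1.186436, -4.393179)

x = -1.1864, ẋ = -4.3932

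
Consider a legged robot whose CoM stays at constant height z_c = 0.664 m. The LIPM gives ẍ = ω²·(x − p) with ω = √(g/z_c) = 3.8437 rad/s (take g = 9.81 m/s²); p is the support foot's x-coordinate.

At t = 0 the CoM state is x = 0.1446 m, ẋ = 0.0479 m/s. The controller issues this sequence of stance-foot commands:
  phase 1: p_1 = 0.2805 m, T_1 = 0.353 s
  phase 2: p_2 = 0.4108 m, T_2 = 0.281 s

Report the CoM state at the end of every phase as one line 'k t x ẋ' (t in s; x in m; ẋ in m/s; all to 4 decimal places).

1 0.3530 0.0217 -0.8479
2 0.6340 -0.5156 -3.3408

phase 1: p=0.2805, T=0.353, ωT=1.356826, cosh=2.070662, sinh=1.813185; start (x,ẋ)=(0.144600, 0.047900) → end (x,ẋ)=(0.021693, -0.847949)
phase 2: p=0.4108, T=0.281, ωT=1.080080, cosh=1.642241, sinh=1.302673; start (x,ẋ)=(0.021693, -0.847949) → end (x,ẋ)=(-0.515587, -3.340828)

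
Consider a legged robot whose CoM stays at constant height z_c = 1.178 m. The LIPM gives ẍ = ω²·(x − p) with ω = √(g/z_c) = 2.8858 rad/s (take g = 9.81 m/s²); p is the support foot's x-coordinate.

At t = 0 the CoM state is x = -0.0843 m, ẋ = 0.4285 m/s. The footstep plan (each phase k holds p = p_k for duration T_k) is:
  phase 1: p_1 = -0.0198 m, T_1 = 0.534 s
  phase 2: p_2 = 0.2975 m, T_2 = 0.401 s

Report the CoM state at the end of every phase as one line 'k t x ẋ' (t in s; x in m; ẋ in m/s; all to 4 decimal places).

1 0.5340 0.1535 0.6317
2 0.9350 0.3595 0.5082

phase 1: p=-0.0198, T=0.534, ωT=1.541017, cosh=2.441750, sinh=2.227587; start (x,ẋ)=(-0.084300, 0.428500) → end (x,ẋ)=(0.153472, 0.631660)
phase 2: p=0.2975, T=0.401, ωT=1.157206, cosh=1.747698, sinh=1.433335; start (x,ẋ)=(0.153472, 0.631660) → end (x,ẋ)=(0.359519, 0.508205)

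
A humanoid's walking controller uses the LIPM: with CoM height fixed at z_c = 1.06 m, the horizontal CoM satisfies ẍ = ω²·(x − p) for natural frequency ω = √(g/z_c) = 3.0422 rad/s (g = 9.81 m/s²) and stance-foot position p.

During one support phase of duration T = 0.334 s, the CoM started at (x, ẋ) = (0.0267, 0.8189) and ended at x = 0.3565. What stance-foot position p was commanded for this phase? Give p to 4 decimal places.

ωT = 3.0422·0.334 = 1.016095; cosh(ωT) = 1.562196, sinh(ωT) = 1.200190
x(T) = p + (x₀−p)·cosh(ωT) + (ẋ₀/ω)·sinh(ωT) ⇒ p·(1 − cosh) = x(T) − x₀·cosh − (ẋ₀/ω)·sinh
numerator   = 0.3565 − (0.0267)·1.562196 − (0.8189/3.0422)·1.200190 = -0.008278
denominator = 1 − 1.562196 = -0.562196
p = -0.008278 / -0.562196 = 0.0147

p = 0.0147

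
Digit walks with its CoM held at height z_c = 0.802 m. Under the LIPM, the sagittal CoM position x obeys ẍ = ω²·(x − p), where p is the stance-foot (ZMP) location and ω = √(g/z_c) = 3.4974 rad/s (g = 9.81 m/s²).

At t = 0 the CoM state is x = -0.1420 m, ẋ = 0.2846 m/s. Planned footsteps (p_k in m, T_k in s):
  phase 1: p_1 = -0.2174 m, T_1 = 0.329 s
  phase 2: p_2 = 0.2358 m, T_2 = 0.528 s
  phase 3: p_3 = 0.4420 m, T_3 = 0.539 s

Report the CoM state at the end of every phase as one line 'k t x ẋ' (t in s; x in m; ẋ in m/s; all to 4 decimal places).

1 0.3290 0.0294 0.8697
2 0.8570 0.3338 0.5938
3 1.3960 0.6236 0.7829

phase 1: p=-0.2174, T=0.329, ωT=1.150645, cosh=1.738331, sinh=1.421898; start (x,ẋ)=(-0.142000, 0.284600) → end (x,ẋ)=(0.029377, 0.869689)
phase 2: p=0.2358, T=0.528, ωT=1.846627, cosh=3.248087, sinh=3.090318; start (x,ẋ)=(0.029377, 0.869689) → end (x,ẋ)=(0.333781, 0.593787)
phase 3: p=0.4420, T=0.539, ωT=1.885099, cosh=3.369409, sinh=3.217595; start (x,ẋ)=(0.333781, 0.593787) → end (x,ẋ)=(0.623647, 0.782897)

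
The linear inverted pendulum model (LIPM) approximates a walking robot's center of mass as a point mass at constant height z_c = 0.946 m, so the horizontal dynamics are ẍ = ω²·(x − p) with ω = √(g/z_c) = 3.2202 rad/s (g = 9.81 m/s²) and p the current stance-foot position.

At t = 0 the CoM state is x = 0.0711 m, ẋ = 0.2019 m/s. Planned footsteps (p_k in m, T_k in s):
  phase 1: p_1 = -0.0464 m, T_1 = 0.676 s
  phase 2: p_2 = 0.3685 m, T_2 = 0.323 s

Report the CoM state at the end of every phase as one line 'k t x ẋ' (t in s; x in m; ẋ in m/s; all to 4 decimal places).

phase 1: p=-0.0464, T=0.676, ωT=2.176855, cosh=4.465964, sinh=4.352566; start (x,ẋ)=(0.071100, 0.201900) → end (x,ẋ)=(0.751248, 2.548574)
phase 2: p=0.3685, T=0.323, ωT=1.040125, cosh=1.591490, sinh=1.238079; start (x,ẋ)=(0.751248, 2.548574) → end (x,ẋ)=(1.957497, 5.581993)

1 0.6760 0.7512 2.5486
2 0.9990 1.9575 5.5820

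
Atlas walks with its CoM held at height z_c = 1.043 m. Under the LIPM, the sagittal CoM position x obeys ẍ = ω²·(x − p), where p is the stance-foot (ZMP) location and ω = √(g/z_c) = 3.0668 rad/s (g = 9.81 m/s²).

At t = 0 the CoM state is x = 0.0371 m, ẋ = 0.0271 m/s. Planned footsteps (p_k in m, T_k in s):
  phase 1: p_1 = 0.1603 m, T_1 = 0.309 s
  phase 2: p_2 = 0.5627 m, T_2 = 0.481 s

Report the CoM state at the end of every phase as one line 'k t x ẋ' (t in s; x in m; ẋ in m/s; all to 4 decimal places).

1 0.3090 -0.0128 -0.3739
2 0.7900 -1.0136 -4.5160

phase 1: p=0.1603, T=0.309, ωT=0.947641, cosh=1.483636, sinh=1.095982; start (x,ẋ)=(0.037100, 0.027100) → end (x,ẋ)=(-0.012799, -0.373888)
phase 2: p=0.5627, T=0.481, ωT=1.475131, cosh=2.300178, sinh=2.071429; start (x,ẋ)=(-0.012799, -0.373888) → end (x,ẋ)=(-1.013588, -4.515960)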